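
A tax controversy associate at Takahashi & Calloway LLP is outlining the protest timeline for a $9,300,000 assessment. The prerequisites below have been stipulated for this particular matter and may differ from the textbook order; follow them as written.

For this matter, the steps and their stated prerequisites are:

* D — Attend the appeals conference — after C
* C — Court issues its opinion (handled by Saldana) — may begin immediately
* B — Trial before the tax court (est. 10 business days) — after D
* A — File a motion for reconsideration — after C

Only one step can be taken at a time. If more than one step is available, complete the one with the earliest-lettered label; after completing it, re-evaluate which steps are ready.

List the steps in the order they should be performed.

C, A, D, B

C has no prerequisites → C first.
A and D are both available; A has the earlier label → A.
That leaves D as the only ready step → D.
B needed D, now all done → B.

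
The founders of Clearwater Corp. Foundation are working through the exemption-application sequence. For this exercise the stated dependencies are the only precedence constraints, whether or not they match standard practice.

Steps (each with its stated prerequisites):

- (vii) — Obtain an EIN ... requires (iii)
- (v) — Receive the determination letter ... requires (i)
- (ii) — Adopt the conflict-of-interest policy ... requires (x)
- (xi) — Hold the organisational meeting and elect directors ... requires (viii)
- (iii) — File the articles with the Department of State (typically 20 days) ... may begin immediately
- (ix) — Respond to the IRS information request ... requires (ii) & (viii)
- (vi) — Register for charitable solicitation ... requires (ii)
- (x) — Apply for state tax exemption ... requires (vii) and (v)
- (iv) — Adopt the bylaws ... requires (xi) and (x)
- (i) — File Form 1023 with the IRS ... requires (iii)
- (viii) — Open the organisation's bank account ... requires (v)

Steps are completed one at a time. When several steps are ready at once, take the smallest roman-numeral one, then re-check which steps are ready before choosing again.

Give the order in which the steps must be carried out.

(iii) (i) (v) (vii) (viii) (x) (ii) (vi) (ix) (xi) (iv)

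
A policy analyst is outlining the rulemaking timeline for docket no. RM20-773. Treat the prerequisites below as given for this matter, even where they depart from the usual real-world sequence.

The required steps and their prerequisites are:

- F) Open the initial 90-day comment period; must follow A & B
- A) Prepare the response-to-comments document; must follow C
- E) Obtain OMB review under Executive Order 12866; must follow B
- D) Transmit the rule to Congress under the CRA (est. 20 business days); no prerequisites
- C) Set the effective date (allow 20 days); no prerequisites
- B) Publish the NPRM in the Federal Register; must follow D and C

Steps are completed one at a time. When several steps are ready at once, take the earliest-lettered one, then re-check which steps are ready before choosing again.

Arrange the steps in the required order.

C, A, D, B, E, F

C and D have no prerequisites; C has the earlier label, so C is first.
A now also ready, so the ready set is {A, D}; A has the earlier label → A.
D is the only step now ready → D.
Next only B has its prerequisites met → B.
E and F are both available; E has the earlier label → E.
That leaves F as the only ready step → F.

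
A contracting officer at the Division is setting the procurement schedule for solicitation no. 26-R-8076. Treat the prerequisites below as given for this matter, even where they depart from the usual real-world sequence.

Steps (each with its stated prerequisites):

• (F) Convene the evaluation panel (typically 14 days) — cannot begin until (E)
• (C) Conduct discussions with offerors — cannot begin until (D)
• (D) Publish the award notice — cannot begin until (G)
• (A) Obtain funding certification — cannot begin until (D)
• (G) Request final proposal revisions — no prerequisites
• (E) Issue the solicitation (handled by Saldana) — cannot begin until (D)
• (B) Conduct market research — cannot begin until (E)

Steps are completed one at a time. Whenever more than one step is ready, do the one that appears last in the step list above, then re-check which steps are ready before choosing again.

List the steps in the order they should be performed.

(G), (D), (E), (B), (A), (C), (F)

(G) has no prerequisites → (G) first.
(D) is the only step now ready → (D).
Now (E), (A) and (C) have their prerequisites met. (E) is listed later, so (E) next.
Ready: (B), (A), (C) and (F). (B) is listed later → (B).
Ready: (A), (C) and (F). (A) is listed later → (A).
Now (C) and (F) have their prerequisites met. (C) is listed later, so (C) next.
(F) needed (E), now all done → (F).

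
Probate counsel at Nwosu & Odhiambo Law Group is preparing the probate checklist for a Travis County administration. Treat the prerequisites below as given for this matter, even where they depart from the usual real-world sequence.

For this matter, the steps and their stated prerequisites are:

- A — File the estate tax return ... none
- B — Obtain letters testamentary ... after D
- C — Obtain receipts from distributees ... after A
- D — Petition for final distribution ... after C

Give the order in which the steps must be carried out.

Only A has no prerequisites, so it is first.
C is the only step now ready → C.
D needed C, now all done → D.
That leaves B as the only ready step → B.

A C D B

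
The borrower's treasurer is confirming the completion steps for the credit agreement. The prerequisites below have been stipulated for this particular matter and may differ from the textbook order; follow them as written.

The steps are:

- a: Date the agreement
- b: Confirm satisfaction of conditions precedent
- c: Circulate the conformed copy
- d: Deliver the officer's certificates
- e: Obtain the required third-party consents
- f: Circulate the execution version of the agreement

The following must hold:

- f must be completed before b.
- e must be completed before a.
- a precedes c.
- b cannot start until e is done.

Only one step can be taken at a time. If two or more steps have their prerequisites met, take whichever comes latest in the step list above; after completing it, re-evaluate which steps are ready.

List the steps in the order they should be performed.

f, e and d have no prerequisites; f is listed later, so f is first.
Now e and d have their prerequisites met. e is listed later, so e next.
b and a now also ready, so the ready set is {d, b, a}; d is listed later → d.
Now b and a have their prerequisites met. b is listed later, so b next.
Next only a has its prerequisites met → a.
c needed a, now all done → c.

f, e, d, b, a, c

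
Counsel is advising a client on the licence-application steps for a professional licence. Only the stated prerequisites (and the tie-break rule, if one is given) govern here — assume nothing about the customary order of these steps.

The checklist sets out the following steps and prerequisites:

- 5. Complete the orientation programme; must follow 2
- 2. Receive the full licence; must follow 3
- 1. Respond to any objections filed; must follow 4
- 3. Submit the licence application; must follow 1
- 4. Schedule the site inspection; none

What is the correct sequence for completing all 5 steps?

Only 4 has no prerequisites, so it is first.
Next only 1 has its prerequisites met → 1.
3 is the only step now ready → 3.
2 is the only step now ready → 2.
Next only 5 has its prerequisites met → 5.

4, 1, 3, 2, 5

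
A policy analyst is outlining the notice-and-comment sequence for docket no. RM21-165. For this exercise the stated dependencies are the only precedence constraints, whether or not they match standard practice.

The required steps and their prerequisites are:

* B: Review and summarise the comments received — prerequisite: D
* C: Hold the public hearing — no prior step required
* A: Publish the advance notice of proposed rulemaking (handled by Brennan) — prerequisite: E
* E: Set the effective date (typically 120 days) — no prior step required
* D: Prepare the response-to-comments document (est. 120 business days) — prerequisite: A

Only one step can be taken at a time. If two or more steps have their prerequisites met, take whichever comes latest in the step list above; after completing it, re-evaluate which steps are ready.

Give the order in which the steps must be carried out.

Nothing is required for E and C. E is listed later → E first.
A now also ready, so the ready set is {A, C}; A is listed later → A.
Ready: D and C. D is listed later → D.
B now also ready, so the ready set is {C, B}; C is listed later → C.
B needed D, now all done → B.

E, A, D, C, B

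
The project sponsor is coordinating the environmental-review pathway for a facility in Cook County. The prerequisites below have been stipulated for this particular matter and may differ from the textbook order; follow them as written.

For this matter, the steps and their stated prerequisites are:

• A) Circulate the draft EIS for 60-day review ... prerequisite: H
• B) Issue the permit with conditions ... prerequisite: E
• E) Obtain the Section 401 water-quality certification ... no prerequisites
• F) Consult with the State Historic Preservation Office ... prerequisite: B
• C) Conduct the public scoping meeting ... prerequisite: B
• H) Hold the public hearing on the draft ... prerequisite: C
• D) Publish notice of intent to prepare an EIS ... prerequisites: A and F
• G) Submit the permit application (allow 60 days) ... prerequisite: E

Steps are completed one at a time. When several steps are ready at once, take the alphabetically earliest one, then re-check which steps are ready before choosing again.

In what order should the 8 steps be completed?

Only E has no prerequisites, so it is first.
Now B and G have their prerequisites met. B has the earlier label, so B next.
Now C, F and G have their prerequisites met. C has the earlier label, so C next.
H now also ready, so the ready set is {F, G, H}; F has the earlier label → F.
G and H are both available; G has the earlier label → G.
H is the only step now ready → H.
That leaves A as the only ready step → A.
D needed A and F, now all done → D.

E → B → C → F → G → H → A → D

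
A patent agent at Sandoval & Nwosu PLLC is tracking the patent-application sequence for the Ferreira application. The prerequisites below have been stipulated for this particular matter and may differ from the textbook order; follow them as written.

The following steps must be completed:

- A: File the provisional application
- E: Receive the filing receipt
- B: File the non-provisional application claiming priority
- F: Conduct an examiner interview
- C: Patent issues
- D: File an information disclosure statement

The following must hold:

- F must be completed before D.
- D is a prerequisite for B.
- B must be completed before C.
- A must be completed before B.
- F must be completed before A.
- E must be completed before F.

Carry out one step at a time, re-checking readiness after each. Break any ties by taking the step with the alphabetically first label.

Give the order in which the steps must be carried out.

E F A D B C

E has no prerequisites → E first.
Next only F has its prerequisites met → F.
Ready: A and D. A has the earlier label → A.
That leaves D as the only ready step → D.
That leaves B as the only ready step → B.
C is the only step now ready → C.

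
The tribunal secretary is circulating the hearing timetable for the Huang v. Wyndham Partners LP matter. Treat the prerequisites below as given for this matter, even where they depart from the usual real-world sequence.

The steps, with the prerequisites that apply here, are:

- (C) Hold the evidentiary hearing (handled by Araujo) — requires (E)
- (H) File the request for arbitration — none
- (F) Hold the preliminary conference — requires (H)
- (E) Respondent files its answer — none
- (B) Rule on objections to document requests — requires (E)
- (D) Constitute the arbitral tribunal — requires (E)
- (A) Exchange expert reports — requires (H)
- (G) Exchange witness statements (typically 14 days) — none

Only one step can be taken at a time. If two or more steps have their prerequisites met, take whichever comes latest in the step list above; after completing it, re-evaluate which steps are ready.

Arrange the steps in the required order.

(G), (E) and (H) have no prerequisites; (G) is listed later, so (G) is first.
(E) and (H) are both available; (E) is listed later → (E).
Ready: (D), (B), (H) and (C). (D) is listed later → (D).
Now (B), (H) and (C) have their prerequisites met. (B) is listed later, so (B) next.
Now (H) and (C) have their prerequisites met. (H) is listed later, so (H) next.
(A) and (F) now also ready, so the ready set is {(A), (F), (C)}; (A) is listed later → (A).
Now (F) and (C) have their prerequisites met. (F) is listed later, so (F) next.
Next only (C) has its prerequisites met → (C).

(G) → (E) → (D) → (B) → (H) → (A) → (F) → (C)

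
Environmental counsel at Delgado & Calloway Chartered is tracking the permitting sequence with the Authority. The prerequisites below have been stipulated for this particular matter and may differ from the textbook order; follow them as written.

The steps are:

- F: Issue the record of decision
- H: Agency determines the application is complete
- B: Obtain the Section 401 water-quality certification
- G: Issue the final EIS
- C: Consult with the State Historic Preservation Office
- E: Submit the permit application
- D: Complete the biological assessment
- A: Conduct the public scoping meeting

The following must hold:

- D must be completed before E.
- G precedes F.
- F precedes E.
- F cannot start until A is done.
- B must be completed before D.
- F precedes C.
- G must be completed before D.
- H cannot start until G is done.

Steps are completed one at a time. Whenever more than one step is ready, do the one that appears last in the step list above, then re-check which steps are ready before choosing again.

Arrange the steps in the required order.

A, G and B have no prerequisites; A is listed later, so A is first.
G and B are both available; G is listed later → G.
Now B, H and F have their prerequisites met. B is listed later, so B next.
D now also ready, so the ready set is {D, H, F}; D is listed later → D.
Ready: H and F. H is listed later → H.
F needed A and G, now all done → F.
Ready: E and C. E is listed later → E.
C is the only step now ready → C.

A G B D H F E C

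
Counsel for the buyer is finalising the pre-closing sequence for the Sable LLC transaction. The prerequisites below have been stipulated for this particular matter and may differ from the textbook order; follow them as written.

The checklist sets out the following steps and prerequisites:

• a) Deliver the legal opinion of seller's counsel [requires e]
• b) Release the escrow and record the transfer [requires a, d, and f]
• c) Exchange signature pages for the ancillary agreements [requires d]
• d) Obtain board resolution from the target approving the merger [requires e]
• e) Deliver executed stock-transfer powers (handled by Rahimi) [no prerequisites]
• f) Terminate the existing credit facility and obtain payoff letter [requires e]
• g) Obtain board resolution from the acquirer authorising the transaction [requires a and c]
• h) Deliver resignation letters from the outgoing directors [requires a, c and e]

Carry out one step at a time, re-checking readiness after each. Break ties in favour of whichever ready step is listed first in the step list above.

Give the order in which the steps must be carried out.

e has no prerequisites → e first.
a, d and f are all available; a is listed earlier → a.
Now d and f have their prerequisites met. d is listed earlier, so d next.
c now also ready, so the ready set is {c, f}; c is listed earlier → c.
g and h now also ready, so the ready set is {f, g, h}; f is listed earlier → f.
Ready: b, g and h. b is listed earlier → b.
Now g and h have their prerequisites met. g is listed earlier, so g next.
That leaves h as the only ready step → h.

e, a, d, c, f, b, g, h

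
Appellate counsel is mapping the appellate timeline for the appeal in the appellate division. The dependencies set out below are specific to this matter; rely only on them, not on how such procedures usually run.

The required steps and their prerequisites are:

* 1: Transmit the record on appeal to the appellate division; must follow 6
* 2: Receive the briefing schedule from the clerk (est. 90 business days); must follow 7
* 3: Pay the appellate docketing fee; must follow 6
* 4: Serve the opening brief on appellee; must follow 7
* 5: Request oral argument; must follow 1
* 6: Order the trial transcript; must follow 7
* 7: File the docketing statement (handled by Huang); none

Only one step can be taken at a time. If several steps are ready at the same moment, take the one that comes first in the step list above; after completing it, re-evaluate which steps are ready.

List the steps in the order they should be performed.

7 is the only step with nothing outstanding, so it goes first.
Now 2, 4 and 6 have their prerequisites met. 2 is listed earlier, so 2 next.
Now 4 and 6 have their prerequisites met. 4 is listed earlier, so 4 next.
6 needed 7, now all done → 6.
1 and 3 are both available; 1 is listed earlier → 1.
3 and 5 are both available; 3 is listed earlier → 3.
That leaves 5 as the only ready step → 5.

7 2 4 6 1 3 5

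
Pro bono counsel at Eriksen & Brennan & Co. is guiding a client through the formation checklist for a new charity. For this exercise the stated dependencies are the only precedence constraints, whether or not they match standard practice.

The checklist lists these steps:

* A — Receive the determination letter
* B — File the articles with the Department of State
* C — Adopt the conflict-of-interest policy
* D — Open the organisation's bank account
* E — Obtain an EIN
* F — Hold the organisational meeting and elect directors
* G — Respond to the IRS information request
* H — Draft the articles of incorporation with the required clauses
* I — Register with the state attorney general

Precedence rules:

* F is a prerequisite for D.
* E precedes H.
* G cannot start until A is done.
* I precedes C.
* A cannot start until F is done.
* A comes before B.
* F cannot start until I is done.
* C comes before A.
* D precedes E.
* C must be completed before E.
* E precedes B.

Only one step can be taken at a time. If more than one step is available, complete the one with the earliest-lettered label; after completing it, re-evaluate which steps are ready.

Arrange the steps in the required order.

Only I has no prerequisites, so it is first.
C and F are both available; C has the earlier label → C.
That leaves F as the only ready step → F.
A and D are both available; A has the earlier label → A.
G now also ready, so the ready set is {D, G}; D has the earlier label → D.
Ready: E and G. E has the earlier label → E.
B and H now also ready, so the ready set is {B, G, H}; B has the earlier label → B.
G and H are both available; G has the earlier label → G.
That leaves H as the only ready step → H.

I → C → F → A → D → E → B → G → H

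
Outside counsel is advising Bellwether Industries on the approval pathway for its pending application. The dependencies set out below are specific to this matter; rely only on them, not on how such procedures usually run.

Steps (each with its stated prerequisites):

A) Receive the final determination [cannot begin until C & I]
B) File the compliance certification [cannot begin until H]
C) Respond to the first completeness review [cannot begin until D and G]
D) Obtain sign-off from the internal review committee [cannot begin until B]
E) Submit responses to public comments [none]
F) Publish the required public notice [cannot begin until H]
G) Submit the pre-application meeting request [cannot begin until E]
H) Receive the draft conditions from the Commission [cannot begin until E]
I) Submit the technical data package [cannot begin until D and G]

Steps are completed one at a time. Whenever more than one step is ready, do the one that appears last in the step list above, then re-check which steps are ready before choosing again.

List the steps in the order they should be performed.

E H G F B D I C A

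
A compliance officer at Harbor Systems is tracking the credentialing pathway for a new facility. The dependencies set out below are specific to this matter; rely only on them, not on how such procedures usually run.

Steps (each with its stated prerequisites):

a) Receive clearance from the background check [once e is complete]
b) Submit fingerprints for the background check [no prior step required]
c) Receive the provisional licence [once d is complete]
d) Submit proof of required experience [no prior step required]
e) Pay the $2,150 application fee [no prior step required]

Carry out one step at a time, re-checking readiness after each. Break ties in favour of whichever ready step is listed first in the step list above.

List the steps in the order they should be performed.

b, d and e have no prerequisites; b is listed earlier, so b is first.
d and e are both available; d is listed earlier → d.
Ready: c and e. c is listed earlier → c.
e is the only step now ready → e.
Next only a has its prerequisites met → a.

b, d, c, e, a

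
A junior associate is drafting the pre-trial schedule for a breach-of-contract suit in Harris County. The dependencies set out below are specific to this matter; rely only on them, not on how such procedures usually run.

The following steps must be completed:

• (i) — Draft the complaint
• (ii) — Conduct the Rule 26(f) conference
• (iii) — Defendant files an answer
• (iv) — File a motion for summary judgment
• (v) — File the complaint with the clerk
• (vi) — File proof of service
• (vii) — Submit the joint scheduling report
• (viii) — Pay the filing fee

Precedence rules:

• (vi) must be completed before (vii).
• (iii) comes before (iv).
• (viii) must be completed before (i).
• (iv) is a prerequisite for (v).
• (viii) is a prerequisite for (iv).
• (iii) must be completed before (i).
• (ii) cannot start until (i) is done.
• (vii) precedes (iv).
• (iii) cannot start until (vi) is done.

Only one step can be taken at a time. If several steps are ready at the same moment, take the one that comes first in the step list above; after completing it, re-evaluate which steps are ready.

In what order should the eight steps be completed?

(vi), (iii), (vii), (viii), (i), (ii), (iv), (v)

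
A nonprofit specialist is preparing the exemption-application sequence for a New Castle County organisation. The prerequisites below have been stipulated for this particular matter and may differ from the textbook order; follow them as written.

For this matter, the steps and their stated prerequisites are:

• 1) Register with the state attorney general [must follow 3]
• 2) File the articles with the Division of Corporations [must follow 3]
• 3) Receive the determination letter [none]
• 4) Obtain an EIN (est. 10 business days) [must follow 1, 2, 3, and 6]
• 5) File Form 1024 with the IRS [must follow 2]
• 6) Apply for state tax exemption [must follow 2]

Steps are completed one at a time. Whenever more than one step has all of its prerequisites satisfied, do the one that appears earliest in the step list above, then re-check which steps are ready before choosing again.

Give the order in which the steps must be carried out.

3 is the only step with nothing outstanding, so it goes first.
Ready: 1 and 2. 1 is listed earlier → 1.
2 needed 3, now all done → 2.
Ready: 5 and 6. 5 is listed earlier → 5.
6 is the only step now ready → 6.
4 needed 1, 2, 3 and 6, now all done → 4.

3 → 1 → 2 → 5 → 6 → 4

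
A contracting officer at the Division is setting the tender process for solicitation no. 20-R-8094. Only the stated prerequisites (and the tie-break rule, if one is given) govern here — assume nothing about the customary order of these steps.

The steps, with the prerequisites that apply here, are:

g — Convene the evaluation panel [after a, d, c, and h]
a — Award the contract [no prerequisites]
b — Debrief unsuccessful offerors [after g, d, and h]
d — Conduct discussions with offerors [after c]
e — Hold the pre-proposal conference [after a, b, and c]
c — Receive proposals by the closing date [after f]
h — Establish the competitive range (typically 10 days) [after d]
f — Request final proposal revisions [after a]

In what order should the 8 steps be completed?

a, f, c, d, h, g, b, e

Only a has no prerequisites, so it is first.
That leaves f as the only ready step → f.
c needed f, now all done → c.
d needed c, now all done → d.
h needed d, now all done → h.
g needed a, d, c and h, now all done → g.
b needed g, d and h, now all done → b.
That leaves e as the only ready step → e.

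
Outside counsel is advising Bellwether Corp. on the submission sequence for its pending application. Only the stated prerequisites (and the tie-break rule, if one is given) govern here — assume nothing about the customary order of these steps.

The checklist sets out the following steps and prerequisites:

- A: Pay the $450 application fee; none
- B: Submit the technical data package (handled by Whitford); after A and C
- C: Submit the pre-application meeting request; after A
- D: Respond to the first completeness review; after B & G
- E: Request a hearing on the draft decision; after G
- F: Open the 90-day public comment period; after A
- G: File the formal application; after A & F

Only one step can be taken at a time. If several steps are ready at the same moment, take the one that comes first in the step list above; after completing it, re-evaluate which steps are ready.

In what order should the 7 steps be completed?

Only A has no prerequisites, so it is first.
C and F are both available; C is listed earlier → C.
Now B and F have their prerequisites met. B is listed earlier, so B next.
Next only F has its prerequisites met → F.
G needed A and F, now all done → G.
Now D and E have their prerequisites met. D is listed earlier, so D next.
That leaves E as the only ready step → E.

A C B F G D E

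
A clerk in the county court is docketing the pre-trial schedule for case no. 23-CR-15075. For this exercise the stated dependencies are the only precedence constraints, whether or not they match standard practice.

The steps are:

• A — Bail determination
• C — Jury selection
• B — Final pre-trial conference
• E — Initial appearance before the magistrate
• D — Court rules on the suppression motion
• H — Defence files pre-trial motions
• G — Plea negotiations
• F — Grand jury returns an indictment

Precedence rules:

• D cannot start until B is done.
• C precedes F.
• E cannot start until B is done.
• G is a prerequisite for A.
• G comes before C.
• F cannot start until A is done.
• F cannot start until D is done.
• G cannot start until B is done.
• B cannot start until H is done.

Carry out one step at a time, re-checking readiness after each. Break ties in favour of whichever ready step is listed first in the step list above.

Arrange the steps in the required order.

H is the only step with nothing outstanding, so it goes first.
B is the only step now ready → B.
Now E, D and G have their prerequisites met. E is listed earlier, so E next.
Now D and G have their prerequisites met. D is listed earlier, so D next.
G needed B, now all done → G.
A and C are both available; A is listed earlier → A.
Next only C has its prerequisites met → C.
That leaves F as the only ready step → F.

H, B, E, D, G, A, C, F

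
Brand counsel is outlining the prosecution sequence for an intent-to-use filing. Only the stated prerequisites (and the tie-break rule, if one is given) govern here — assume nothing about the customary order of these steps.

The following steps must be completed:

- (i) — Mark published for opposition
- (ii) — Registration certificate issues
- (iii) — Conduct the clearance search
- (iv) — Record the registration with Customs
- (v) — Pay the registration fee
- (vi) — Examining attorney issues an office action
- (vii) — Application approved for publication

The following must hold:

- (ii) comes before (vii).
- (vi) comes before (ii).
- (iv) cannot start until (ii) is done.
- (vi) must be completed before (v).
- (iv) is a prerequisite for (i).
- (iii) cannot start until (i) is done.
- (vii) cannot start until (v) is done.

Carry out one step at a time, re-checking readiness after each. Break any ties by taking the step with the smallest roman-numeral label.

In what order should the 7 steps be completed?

(vi) (ii) (iv) (i) (iii) (v) (vii)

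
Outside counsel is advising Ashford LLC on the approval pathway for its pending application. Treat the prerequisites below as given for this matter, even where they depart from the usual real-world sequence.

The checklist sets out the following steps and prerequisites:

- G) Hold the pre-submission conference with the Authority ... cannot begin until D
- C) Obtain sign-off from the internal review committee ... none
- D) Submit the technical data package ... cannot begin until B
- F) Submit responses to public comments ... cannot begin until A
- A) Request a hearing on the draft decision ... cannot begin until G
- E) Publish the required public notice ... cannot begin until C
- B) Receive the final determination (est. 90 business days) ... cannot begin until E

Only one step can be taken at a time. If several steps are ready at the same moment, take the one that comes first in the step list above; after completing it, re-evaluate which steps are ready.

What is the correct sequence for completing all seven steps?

C E B D G A F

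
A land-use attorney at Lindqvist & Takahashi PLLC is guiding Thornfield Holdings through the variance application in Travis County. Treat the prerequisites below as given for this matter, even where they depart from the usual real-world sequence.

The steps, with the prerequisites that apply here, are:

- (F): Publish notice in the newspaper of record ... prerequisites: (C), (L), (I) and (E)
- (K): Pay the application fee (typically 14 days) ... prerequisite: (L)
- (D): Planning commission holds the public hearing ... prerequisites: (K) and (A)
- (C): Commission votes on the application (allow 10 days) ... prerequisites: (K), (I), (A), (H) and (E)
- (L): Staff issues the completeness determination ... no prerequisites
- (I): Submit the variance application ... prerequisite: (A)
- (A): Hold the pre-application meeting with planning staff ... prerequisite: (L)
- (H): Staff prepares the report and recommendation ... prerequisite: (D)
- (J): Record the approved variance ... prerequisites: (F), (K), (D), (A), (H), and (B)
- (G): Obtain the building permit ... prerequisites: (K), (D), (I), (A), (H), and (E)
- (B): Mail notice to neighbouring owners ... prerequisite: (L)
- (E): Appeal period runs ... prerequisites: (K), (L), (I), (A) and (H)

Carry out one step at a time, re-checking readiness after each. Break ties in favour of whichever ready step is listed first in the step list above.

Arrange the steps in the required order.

Only (L) has no prerequisites, so it is first.
(K), (A) and (B) are all available; (K) is listed earlier → (K).
(A) and (B) are both available; (A) is listed earlier → (A).
(D) and (I) now also ready, so the ready set is {(D), (I), (B)}; (D) is listed earlier → (D).
Now (I), (H) and (B) have their prerequisites met. (I) is listed earlier, so (I) next.
Now (H) and (B) have their prerequisites met. (H) is listed earlier, so (H) next.
Ready: (B) and (E). (B) is listed earlier → (B).
Next only (E) has its prerequisites met → (E).
(C) and (G) are both available; (C) is listed earlier → (C).
(F) now also ready, so the ready set is {(F), (G)}; (F) is listed earlier → (F).
(J) and (G) are both available; (J) is listed earlier → (J).
(G) is the only step now ready → (G).

(L), (K), (A), (D), (I), (H), (B), (E), (C), (F), (J), (G)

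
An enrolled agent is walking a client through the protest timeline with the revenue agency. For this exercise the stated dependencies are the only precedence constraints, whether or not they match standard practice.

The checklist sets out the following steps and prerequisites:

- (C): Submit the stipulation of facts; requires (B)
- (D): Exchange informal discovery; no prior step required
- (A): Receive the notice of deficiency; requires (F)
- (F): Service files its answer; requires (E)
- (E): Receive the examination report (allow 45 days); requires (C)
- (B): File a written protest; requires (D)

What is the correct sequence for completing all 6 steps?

(D), (B), (C), (E), (F), (A)

Only (D) has no prerequisites, so it is first.
(B) is the only step now ready → (B).
(C) is the only step now ready → (C).
Next only (E) has its prerequisites met → (E).
(F) needed (E), now all done → (F).
That leaves (A) as the only ready step → (A).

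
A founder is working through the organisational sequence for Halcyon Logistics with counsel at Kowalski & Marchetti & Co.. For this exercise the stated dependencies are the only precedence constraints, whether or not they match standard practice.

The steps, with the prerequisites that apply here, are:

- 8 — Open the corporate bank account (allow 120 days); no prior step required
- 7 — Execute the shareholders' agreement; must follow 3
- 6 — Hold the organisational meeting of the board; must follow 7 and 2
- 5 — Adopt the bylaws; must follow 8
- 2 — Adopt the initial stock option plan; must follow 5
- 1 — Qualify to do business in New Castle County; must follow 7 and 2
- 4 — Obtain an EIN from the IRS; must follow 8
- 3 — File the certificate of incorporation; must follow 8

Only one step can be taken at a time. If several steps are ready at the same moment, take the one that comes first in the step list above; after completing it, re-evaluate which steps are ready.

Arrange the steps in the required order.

8, 5, 2, 4, 3, 7, 6, 1

8 is the only step with nothing outstanding, so it goes first.
Ready: 5, 4 and 3. 5 is listed earlier → 5.
2, 4 and 3 are all available; 2 is listed earlier → 2.
Ready: 4 and 3. 4 is listed earlier → 4.
Next only 3 has its prerequisites met → 3.
That leaves 7 as the only ready step → 7.
6 and 1 are both available; 6 is listed earlier → 6.
Next only 1 has its prerequisites met → 1.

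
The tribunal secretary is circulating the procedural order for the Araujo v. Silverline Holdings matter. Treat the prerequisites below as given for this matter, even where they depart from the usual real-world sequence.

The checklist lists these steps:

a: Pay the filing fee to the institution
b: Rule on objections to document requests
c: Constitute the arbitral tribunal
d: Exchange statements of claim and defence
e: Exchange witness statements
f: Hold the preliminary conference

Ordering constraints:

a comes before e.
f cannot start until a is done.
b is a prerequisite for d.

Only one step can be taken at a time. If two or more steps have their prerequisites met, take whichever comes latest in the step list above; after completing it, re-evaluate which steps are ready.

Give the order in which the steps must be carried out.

c, b and a have no prerequisites; c is listed later, so c is first.
Ready: b and a. b is listed later → b.
d now also ready, so the ready set is {d, a}; d is listed later → d.
a is the only step now ready → a.
Now f and e have their prerequisites met. f is listed later, so f next.
Next only e has its prerequisites met → e.

c → b → d → a → f → e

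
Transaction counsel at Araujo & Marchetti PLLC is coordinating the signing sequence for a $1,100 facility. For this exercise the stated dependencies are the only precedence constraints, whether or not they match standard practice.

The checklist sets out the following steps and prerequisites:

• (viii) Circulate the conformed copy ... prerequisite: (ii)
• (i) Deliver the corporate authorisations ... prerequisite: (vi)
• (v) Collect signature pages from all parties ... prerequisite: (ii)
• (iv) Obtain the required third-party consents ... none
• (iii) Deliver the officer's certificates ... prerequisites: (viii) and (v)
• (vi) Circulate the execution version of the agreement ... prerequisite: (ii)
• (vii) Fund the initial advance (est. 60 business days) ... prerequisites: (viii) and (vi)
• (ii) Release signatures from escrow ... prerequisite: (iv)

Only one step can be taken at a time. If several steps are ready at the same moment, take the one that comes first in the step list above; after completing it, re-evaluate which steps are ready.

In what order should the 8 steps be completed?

(iv), (ii), (viii), (v), (iii), (vi), (i), (vii)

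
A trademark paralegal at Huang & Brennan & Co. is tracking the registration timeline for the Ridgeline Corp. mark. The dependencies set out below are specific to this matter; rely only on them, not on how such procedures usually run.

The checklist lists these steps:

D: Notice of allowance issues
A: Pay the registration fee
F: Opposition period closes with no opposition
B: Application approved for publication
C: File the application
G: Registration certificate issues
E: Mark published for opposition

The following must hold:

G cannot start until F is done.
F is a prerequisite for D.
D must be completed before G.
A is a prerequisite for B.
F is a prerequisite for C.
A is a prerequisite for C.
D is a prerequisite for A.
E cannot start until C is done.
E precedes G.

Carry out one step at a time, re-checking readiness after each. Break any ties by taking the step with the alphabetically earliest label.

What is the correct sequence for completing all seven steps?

F, D, A, B, C, E, G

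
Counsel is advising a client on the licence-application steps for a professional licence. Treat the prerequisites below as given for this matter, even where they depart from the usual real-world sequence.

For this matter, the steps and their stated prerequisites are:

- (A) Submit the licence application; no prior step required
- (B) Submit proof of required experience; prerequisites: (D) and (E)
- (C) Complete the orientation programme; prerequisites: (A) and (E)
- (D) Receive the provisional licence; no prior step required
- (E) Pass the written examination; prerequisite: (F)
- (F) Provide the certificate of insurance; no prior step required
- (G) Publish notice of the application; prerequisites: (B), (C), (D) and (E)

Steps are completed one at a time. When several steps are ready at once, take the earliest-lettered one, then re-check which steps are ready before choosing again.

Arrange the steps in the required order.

(A) (D) (F) (E) (B) (C) (G)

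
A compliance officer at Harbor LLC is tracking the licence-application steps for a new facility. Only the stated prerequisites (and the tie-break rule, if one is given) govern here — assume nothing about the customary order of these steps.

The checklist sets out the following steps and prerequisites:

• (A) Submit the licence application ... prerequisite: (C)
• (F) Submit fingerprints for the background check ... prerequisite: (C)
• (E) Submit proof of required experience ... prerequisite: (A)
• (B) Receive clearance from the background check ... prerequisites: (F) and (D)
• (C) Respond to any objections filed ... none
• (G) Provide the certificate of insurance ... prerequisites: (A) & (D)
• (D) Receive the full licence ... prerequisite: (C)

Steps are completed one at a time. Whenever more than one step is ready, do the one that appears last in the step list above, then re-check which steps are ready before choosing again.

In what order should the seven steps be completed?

(C) → (D) → (F) → (B) → (A) → (G) → (E)

(C) is the only step with nothing outstanding, so it goes first.
Ready: (D), (F) and (A). (D) is listed later → (D).
Now (F) and (A) have their prerequisites met. (F) is listed later, so (F) next.
Ready: (B) and (A). (B) is listed later → (B).
(A) needed (C), now all done → (A).
(G) and (E) are both available; (G) is listed later → (G).
Next only (E) has its prerequisites met → (E).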